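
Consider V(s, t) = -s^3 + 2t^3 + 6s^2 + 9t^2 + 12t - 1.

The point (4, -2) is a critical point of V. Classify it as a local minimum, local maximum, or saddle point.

local maximum

The mixed partial ∂²V/∂s∂t is 0, so the Hessian at any point is diag(V_ss, V_tt) = diag(6(-s + 2), 6(2t + 3)).
At (4, -2): H = diag(-12, -6).
Both eigenvalues are negative, so H is negative definite: a local maximum.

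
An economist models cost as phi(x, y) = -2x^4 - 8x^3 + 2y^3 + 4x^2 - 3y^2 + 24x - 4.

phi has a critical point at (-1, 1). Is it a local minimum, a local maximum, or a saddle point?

The mixed partial ∂²phi/∂x∂y is 0, so the Hessian at any point is diag(phi_xx, phi_yy) = diag(8(-3x^2 - 6x + 1), 6(2y - 1)).
At (-1, 1): H = diag(32, 6).
Both eigenvalues are positive, so H is positive definite: a local minimum.

local minimum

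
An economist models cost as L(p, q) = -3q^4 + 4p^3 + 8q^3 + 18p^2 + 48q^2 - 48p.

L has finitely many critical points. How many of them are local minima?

L separates as a function of p plus a function of q, so ∇L=0 decouples.
∂L/∂p = 12(p - 1)(p + 4) = 0 at p ∈ {-4, 1}; ∂L/∂q = -12q(q - 4)(q + 2) = 0 at q ∈ {-2, 0, 4}.
The Hessian is diagonal: diag(L_pp, L_qq). Second derivatives: L_pp(-4)=-60, L_pp(1)=60; L_qq(-2)=-144, L_qq(0)=96, L_qq(4)=-288.
Local minima occur where both diagonal entries positive: (1, 0). Count: 1.

1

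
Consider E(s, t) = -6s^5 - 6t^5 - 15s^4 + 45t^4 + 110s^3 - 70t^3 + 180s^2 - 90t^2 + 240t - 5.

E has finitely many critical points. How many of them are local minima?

4

E separates as a function of s plus a function of t, so ∇E=0 decouples.
∂E/∂s = -30s(s - 3)(s + 1)(s + 4) = 0 at s ∈ {-4, -1, 0, 3}; ∂E/∂t = -30(t - 4)(t - 2)(t - 1)(t + 1) = 0 at t ∈ {-1, 1, 2, 4}.
The Hessian is diagonal: diag(E_ss, E_tt). Second derivatives: E_ss(-4)=2520, E_ss(-1)=-360, E_ss(0)=360, E_ss(3)=-2520; E_tt(-1)=900, E_tt(1)=-180, E_tt(2)=180, E_tt(4)=-900.
Local minima occur where both diagonal entries positive: (-4, -1), (-4, 2), (0, -1), (0, 2). Count: 4.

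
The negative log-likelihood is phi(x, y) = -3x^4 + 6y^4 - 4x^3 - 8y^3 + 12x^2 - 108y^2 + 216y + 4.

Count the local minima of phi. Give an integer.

2

phi separates as a function of x plus a function of y, so ∇phi=0 decouples.
∂phi/∂x = -12x(x - 1)(x + 2) = 0 at x ∈ {-2, 0, 1}; ∂phi/∂y = 24(y - 3)(y - 1)(y + 3) = 0 at y ∈ {-3, 1, 3}.
The Hessian is diagonal: diag(phi_xx, phi_yy). Second derivatives: phi_xx(-2)=-72, phi_xx(0)=24, phi_xx(1)=-36; phi_yy(-3)=576, phi_yy(1)=-192, phi_yy(3)=288.
Local minima occur where both diagonal entries positive: (0, -3), (0, 3). Count: 2.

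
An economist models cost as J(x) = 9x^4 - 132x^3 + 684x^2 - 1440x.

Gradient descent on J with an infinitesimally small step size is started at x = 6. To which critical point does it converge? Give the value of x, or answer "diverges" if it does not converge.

J'(x) = 36(x - 5)(x - 4)(x - 2), so J'(6) = 288.
Gradient descent moves in the -J' direction, i.e. x is decreasing.
The nearest critical point in that direction is x = 5, where J'' = 108 > 0 (a local minimum). The iterate converges there.

5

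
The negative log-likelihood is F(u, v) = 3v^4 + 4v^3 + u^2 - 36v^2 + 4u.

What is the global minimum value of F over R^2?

F(u,v) separates as P(u) + Q(v), so its minimum is min P + min Q.
P'(u) = 2u + 4 vanishes at u ∈ {-2}; Q'(v) = 12v(v - 2)(v + 3) vanishes at v ∈ {-3, 0, 2}.
Local minima of P (where P''>0): P(-2)=-4. Local minima of Q: Q(-3)=-189, Q(2)=-64.
So the global minimum of F is P(-2) + Q(-3) = -4 − 189 = -193, attained at (-2, -3).

-193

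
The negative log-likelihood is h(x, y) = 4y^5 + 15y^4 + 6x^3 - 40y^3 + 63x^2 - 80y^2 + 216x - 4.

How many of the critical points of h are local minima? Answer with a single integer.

2

h separates as a function of x plus a function of y, so ∇h=0 decouples.
∂h/∂x = 18(x + 3)(x + 4) = 0 at x ∈ {-4, -3}; ∂h/∂y = 20y(y - 2)(y + 1)(y + 4) = 0 at y ∈ {-4, -1, 0, 2}.
The Hessian is diagonal: diag(h_xx, h_yy). Second derivatives: h_xx(-4)=-18, h_xx(-3)=18; h_yy(-4)=-1440, h_yy(-1)=180, h_yy(0)=-160, h_yy(2)=720.
Local minima occur where both diagonal entries positive: (-3, -1), (-3, 2). Count: 2.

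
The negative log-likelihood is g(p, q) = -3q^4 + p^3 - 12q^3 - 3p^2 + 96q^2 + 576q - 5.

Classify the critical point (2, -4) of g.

The mixed partial ∂²g/∂p∂q is 0, so the Hessian at any point is diag(g_pp, g_qq) = diag(6(p - 1), 12(-3q^2 - 6q + 16)).
At (2, -4): H = diag(6, -96).
The eigenvalues have opposite signs, so H is indefinite: a saddle point.

saddle point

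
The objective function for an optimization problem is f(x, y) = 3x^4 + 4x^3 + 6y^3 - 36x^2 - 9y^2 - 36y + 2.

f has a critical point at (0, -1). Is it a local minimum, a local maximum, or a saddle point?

The mixed partial ∂²f/∂x∂y is 0, so the Hessian at any point is diag(f_xx, f_yy) = diag(12(3x^2 + 2x - 6), 18(2y - 1)).
At (0, -1): H = diag(-72, -54).
Both eigenvalues are negative, so H is negative definite: a local maximum.

local maximum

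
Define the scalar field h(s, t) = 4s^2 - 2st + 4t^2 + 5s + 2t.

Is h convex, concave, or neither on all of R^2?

convex

h is quadratic, so its Hessian is the constant matrix H = [[8, -2], [-2, 8]].
det(H) = 60, tr(H) = 16.
det(H) > 0 and tr(H) > 0, so H is positive definite everywhere: convex.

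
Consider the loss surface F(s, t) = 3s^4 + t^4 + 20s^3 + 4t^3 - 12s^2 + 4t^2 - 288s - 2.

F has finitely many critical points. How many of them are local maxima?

1

F separates as a function of s plus a function of t, so ∇F=0 decouples.
∂F/∂s = 12(s - 2)(s + 3)(s + 4) = 0 at s ∈ {-4, -3, 2}; ∂F/∂t = 4t(t + 1)(t + 2) = 0 at t ∈ {-2, -1, 0}.
The Hessian is diagonal: diag(F_ss, F_tt). Second derivatives: F_ss(-4)=72, F_ss(-3)=-60, F_ss(2)=360; F_tt(-2)=8, F_tt(-1)=-4, F_tt(0)=8.
Local maxima occur where both diagonal entries negative: (-3, -1). Count: 1.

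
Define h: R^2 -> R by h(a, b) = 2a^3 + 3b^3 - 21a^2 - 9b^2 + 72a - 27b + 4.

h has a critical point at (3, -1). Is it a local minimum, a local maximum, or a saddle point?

local maximum

The mixed partial ∂²h/∂a∂b is 0, so the Hessian at any point is diag(h_aa, h_bb) = diag(6(2a - 7), 18(b - 1)).
At (3, -1): H = diag(-6, -36).
Both eigenvalues are negative, so H is negative definite: a local maximum.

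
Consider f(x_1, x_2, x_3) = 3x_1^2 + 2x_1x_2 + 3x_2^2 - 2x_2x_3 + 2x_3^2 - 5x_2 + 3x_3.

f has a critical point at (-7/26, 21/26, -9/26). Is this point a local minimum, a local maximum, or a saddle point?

local minimum

The Hessian is constant: H = [[6, 2, 0], [2, 6, -2], [0, -2, 4]].
Leading principal minors: Δ₁ = 6, Δ₂ = 32, Δ₃ = 104.
All leading minors are positive, so H is positive definite: a local minimum.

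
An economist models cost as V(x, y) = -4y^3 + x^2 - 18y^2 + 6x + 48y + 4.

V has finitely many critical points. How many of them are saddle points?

1

V separates as a function of x plus a function of y, so ∇V=0 decouples.
∂V/∂x = 2(x + 3) = 0 at x ∈ {-3}; ∂V/∂y = -12(y - 1)(y + 4) = 0 at y ∈ {-4, 1}.
The Hessian is diagonal: diag(V_xx, V_yy). Second derivatives: V_xx(-3)=2; V_yy(-4)=60, V_yy(1)=-60.
Saddle points occur where the two diagonal entries have opposite signs: (-3, 1). Count: 1.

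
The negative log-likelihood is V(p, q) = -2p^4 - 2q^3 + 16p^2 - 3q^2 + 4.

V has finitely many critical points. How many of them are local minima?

1

V separates as a function of p plus a function of q, so ∇V=0 decouples.
∂V/∂p = -8p(p - 2)(p + 2) = 0 at p ∈ {-2, 0, 2}; ∂V/∂q = -6q(q + 1) = 0 at q ∈ {-1, 0}.
The Hessian is diagonal: diag(V_pp, V_qq). Second derivatives: V_pp(-2)=-64, V_pp(0)=32, V_pp(2)=-64; V_qq(-1)=6, V_qq(0)=-6.
Local minima occur where both diagonal entries positive: (0, -1). Count: 1.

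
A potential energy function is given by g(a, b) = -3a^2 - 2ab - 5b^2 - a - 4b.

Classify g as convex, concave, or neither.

concave

g is quadratic, so its Hessian is the constant matrix H = [[-6, -2], [-2, -10]].
det(H) = 56, tr(H) = -16.
det(H) > 0 and tr(H) < 0, so H is negative definite everywhere: concave.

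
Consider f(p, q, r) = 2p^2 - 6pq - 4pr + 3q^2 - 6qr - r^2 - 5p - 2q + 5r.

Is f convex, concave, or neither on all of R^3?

neither

f is quadratic, so its Hessian is the constant matrix H = [[4, -6, -4], [-6, 6, -6], [-4, -6, -2]].
Leading principal minors: 4, -12, -504.
Neither pattern holds ⇒ H is indefinite ⇒ neither convex nor concave.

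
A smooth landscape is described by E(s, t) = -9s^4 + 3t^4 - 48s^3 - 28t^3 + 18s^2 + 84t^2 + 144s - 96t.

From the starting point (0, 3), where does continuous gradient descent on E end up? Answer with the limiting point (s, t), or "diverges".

(-1, 4)

E is separable, so gradient descent decouples: s follows -∂E/∂s, t follows -∂E/∂t.
∂E/∂s = -36(s - 1)(s + 1)(s + 4); at s=0 this is 144, so s decreases.
∂E/∂t = 12(t - 4)(t - 2)(t - 1); at t=3 this is -24, so t increases.
s converges to its nearest critical value -1 (a local min of the s-part); t converges to 4. The iterate converges to (-1, 4).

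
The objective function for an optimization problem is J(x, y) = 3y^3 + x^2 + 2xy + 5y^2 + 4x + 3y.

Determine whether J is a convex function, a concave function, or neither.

neither

The term 3y^3 is cubic, so the Hessian is not constant.
∂²J/∂y² = 18y + 10, which takes both signs as y varies (negative for sufficiently negative y). A diagonal entry of the Hessian changing sign means the Hessian is neither positive- nor negative-semidefinite on all of R^2.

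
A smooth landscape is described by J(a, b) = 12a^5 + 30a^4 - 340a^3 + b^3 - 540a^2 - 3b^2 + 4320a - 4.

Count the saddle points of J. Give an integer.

J separates as a function of a plus a function of b, so ∇J=0 decouples.
∂J/∂a = 60(a - 3)(a - 2)(a + 3)(a + 4) = 0 at a ∈ {-4, -3, 2, 3}; ∂J/∂b = 3b(b - 2) = 0 at b ∈ {0, 2}.
The Hessian is diagonal: diag(J_aa, J_bb). Second derivatives: J_aa(-4)=-2520, J_aa(-3)=1800, J_aa(2)=-1800, J_aa(3)=2520; J_bb(0)=-6, J_bb(2)=6.
Saddle points occur where the two diagonal entries have opposite signs: (-4, 2), (-3, 0), (2, 2), (3, 0). Count: 4.

4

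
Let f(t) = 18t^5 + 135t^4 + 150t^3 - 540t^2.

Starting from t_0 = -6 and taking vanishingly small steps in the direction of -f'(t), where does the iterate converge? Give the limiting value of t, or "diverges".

diverges

f'(t) = 90t(t - 1)(t + 3)(t + 4), so f'(-6) = 22680.
Gradient descent moves in the -f' direction, i.e. t is decreasing.
There is no critical point below t=-6, and f' keeps the same sign, so the iterate runs off to −∞.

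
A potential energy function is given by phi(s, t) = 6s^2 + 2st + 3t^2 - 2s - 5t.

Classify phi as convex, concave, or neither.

phi is quadratic, so its Hessian is the constant matrix H = [[12, 2], [2, 6]].
det(H) = 68, tr(H) = 18.
det(H) > 0 and tr(H) > 0, so H is positive definite everywhere: convex.

convex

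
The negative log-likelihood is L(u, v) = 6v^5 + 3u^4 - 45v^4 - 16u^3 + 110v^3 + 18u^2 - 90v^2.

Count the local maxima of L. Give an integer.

L separates as a function of u plus a function of v, so ∇L=0 decouples.
∂L/∂u = 12u(u - 3)(u - 1) = 0 at u ∈ {0, 1, 3}; ∂L/∂v = 30v(v - 3)(v - 2)(v - 1) = 0 at v ∈ {0, 1, 2, 3}.
The Hessian is diagonal: diag(L_uu, L_vv). Second derivatives: L_uu(0)=36, L_uu(1)=-24, L_uu(3)=72; L_vv(0)=-180, L_vv(1)=60, L_vv(2)=-60, L_vv(3)=180.
Local maxima occur where both diagonal entries negative: (1, 0), (1, 2). Count: 2.

2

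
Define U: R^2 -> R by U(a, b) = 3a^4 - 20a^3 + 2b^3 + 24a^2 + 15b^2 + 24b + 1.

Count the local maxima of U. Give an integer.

1

U separates as a function of a plus a function of b, so ∇U=0 decouples.
∂U/∂a = 12a(a - 4)(a - 1) = 0 at a ∈ {0, 1, 4}; ∂U/∂b = 6(b + 1)(b + 4) = 0 at b ∈ {-4, -1}.
The Hessian is diagonal: diag(U_aa, U_bb). Second derivatives: U_aa(0)=48, U_aa(1)=-36, U_aa(4)=144; U_bb(-4)=-18, U_bb(-1)=18.
Local maxima occur where both diagonal entries negative: (1, -4). Count: 1.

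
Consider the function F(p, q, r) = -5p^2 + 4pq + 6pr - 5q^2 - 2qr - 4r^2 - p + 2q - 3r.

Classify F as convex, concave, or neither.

concave

F is quadratic, so its Hessian is the constant matrix H = [[-10, 4, 6], [4, -10, -2], [6, -2, -8]].
Leading principal minors: -10, 84, -368.
Signs alternate −, +, − ⇒ H ≺ 0 ⇒ concave.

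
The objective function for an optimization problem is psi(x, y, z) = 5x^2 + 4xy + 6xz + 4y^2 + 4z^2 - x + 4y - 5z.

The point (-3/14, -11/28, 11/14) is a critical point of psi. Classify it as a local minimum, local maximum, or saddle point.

The Hessian is constant: H = [[10, 4, 6], [4, 8, 0], [6, 0, 8]].
Leading principal minors: Δ₁ = 10, Δ₂ = 64, Δ₃ = 224.
All leading minors are positive, so H is positive definite: a local minimum.

local minimum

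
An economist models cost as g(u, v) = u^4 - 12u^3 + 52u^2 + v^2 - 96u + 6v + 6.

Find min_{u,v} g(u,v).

g(u,v) separates as P(u) + Q(v) + 6, so its minimum is min P + min Q + 6.
P'(u) = 4(u - 4)(u - 3)(u - 2) vanishes at u ∈ {2, 3, 4}; Q'(v) = 2v + 6 vanishes at v ∈ {-3}.
Local minima of P (where P''>0): P(2)=-64, P(4)=-64. Local minima of Q: Q(-3)=-9.
So the global minimum of g is P(2) + Q(-3) + 6 = -64 − 9 + 6 = -67, attained at (2, -3).

-67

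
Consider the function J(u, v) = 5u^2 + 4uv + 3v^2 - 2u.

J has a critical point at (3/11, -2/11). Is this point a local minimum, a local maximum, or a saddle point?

local minimum

The Hessian of J is constant: H = [[10, 4], [4, 6]].
det(H) = 10·6 − 4² = 44.
det(H) > 0 and tr(H) = 16 > 0, so H is positive definite and the point is a local minimum.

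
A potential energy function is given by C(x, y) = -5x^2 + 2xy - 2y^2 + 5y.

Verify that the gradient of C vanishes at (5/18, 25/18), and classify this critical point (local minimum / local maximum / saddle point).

local maximum

∇C = (-10x + 2y, 2x - 4y + 5); substituting (5/18, 25/18) gives ∇C = (0, 0), so (5/18, 25/18) is indeed a critical point.
The Hessian of C is constant: H = [[-10, 2], [2, -4]].
det(H) = (-10)·(-4) − 2² = 36.
det(H) > 0 and tr(H) = -14 < 0, so H is negative definite and the point is a local maximum.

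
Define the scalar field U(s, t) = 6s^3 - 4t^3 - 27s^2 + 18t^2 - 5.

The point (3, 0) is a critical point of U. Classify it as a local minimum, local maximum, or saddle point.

The mixed partial ∂²U/∂s∂t is 0, so the Hessian at any point is diag(U_ss, U_tt) = diag(18(2s - 3), 12(-2t + 3)).
At (3, 0): H = diag(54, 36).
Both eigenvalues are positive, so H is positive definite: a local minimum.

local minimum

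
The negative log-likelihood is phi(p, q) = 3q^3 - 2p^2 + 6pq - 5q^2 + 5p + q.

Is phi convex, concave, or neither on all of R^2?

neither

The term 3q^3 is cubic, so the Hessian is not constant.
∂²phi/∂q² = 18q - 10, which takes both signs as q varies (negative for sufficiently negative q). A diagonal entry of the Hessian changing sign means the Hessian is neither positive- nor negative-semidefinite on all of R^2.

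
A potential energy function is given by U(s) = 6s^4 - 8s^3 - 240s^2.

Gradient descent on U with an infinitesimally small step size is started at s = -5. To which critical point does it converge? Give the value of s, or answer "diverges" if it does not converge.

U'(s) = 24s(s - 5)(s + 4), so U'(-5) = -1200.
Gradient descent moves in the -U' direction, i.e. s is increasing.
The nearest critical point in that direction is s = -4, where U'' = 864 > 0 (a local minimum). The iterate converges there.

-4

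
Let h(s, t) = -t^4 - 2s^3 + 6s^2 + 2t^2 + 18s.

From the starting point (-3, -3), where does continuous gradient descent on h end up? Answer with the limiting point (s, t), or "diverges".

diverges

h is separable, so gradient descent decouples: s follows -∂h/∂s, t follows -∂h/∂t.
∂h/∂s = -6(s - 3)(s + 1); at s=-3 this is -72, so s increases.
∂h/∂t = -4t(t - 1)(t + 1); at t=-3 this is 96, so t decreases.
The t-coordinate has no critical point in that direction and runs off to infinity.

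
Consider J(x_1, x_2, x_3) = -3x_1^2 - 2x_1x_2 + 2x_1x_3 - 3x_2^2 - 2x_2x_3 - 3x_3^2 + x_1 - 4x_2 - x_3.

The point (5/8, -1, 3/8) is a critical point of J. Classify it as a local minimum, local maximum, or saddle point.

local maximum

The Hessian is constant: H = [[-6, -2, 2], [-2, -6, -2], [2, -2, -6]].
Leading principal minors: Δ₁ = -6, Δ₂ = 32, Δ₃ = -128.
The minors alternate sign starting negative (−, +, −), so H is negative definite: a local maximum.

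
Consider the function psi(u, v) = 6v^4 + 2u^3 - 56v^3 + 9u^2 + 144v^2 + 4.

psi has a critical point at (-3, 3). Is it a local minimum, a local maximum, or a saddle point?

The mixed partial ∂²psi/∂u∂v is 0, so the Hessian at any point is diag(psi_uu, psi_vv) = diag(6(2u + 3), 24(3v^2 - 14v + 12)).
At (-3, 3): H = diag(-18, -72).
Both eigenvalues are negative, so H is negative definite: a local maximum.

local maximum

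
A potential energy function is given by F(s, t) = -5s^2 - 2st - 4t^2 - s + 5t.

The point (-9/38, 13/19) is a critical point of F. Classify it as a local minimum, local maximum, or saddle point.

local maximum

The Hessian of F is constant: H = [[-10, -2], [-2, -8]].
det(H) = (-10)·(-8) − (-2)² = 76.
det(H) > 0 and tr(H) = -18 < 0, so H is negative definite and the point is a local maximum.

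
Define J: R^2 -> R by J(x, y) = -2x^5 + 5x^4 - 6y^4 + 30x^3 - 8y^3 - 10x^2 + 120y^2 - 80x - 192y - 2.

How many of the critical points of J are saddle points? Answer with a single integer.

6

J separates as a function of x plus a function of y, so ∇J=0 decouples.
∂J/∂x = -10(x - 4)(x - 1)(x + 1)(x + 2) = 0 at x ∈ {-2, -1, 1, 4}; ∂J/∂y = -24(y - 2)(y - 1)(y + 4) = 0 at y ∈ {-4, 1, 2}.
The Hessian is diagonal: diag(J_xx, J_yy). Second derivatives: J_xx(-2)=180, J_xx(-1)=-100, J_xx(1)=180, J_xx(4)=-900; J_yy(-4)=-720, J_yy(1)=120, J_yy(2)=-144.
Saddle points occur where the two diagonal entries have opposite signs: (-2, -4), (-2, 2), (-1, 1), (1, -4), (1, 2), (4, 1). Count: 6.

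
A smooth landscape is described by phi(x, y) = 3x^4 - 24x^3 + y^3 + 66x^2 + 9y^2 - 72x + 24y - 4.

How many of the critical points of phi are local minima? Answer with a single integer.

2

phi separates as a function of x plus a function of y, so ∇phi=0 decouples.
∂phi/∂x = 12(x - 3)(x - 2)(x - 1) = 0 at x ∈ {1, 2, 3}; ∂phi/∂y = 3(y + 2)(y + 4) = 0 at y ∈ {-4, -2}.
The Hessian is diagonal: diag(phi_xx, phi_yy). Second derivatives: phi_xx(1)=24, phi_xx(2)=-12, phi_xx(3)=24; phi_yy(-4)=-6, phi_yy(-2)=6.
Local minima occur where both diagonal entries positive: (1, -2), (3, -2). Count: 2.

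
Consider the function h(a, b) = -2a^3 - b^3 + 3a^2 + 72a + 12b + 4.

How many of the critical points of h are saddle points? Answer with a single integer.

2

h separates as a function of a plus a function of b, so ∇h=0 decouples.
∂h/∂a = -6(a - 4)(a + 3) = 0 at a ∈ {-3, 4}; ∂h/∂b = -3(b - 2)(b + 2) = 0 at b ∈ {-2, 2}.
The Hessian is diagonal: diag(h_aa, h_bb). Second derivatives: h_aa(-3)=42, h_aa(4)=-42; h_bb(-2)=12, h_bb(2)=-12.
Saddle points occur where the two diagonal entries have opposite signs: (-3, 2), (4, -2). Count: 2.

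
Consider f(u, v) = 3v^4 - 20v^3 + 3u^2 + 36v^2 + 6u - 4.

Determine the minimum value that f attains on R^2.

-7

f(u,v) separates as P(u) + Q(v) − 4, so its minimum is min P + min Q − 4.
P'(u) = 6u + 6 vanishes at u ∈ {-1}; Q'(v) = 12v(v - 3)(v - 2) vanishes at v ∈ {0, 2, 3}.
Local minima of P (where P''>0): P(-1)=-3. Local minima of Q: Q(0)=0, Q(3)=27.
So the global minimum of f is P(-1) + Q(0) − 4 = -3 + 0 − 4 = -7, attained at (-1, 0).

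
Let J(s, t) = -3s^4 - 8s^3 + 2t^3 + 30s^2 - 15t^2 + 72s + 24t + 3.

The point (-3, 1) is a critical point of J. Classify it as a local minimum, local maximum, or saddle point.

The mixed partial ∂²J/∂s∂t is 0, so the Hessian at any point is diag(J_ss, J_tt) = diag(12(-3s^2 - 4s + 5), 6(2t - 5)).
At (-3, 1): H = diag(-120, -18).
Both eigenvalues are negative, so H is negative definite: a local maximum.

local maximum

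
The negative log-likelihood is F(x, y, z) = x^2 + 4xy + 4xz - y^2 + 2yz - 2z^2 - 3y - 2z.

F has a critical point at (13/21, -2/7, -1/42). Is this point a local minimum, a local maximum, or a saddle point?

saddle point

The Hessian is constant: H = [[2, 4, 4], [4, -2, 2], [4, 2, -4]].
Leading principal minors: Δ₁ = 2, Δ₂ = -20, Δ₃ = 168.
The minors fit neither the all-positive nor the alternating-sign pattern, so H is indefinite: a saddle point.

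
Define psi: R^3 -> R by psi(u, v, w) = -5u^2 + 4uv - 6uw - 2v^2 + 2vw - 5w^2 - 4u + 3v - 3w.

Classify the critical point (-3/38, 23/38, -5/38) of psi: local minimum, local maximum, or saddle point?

The Hessian is constant: H = [[-10, 4, -6], [4, -4, 2], [-6, 2, -10]].
Leading principal minors: Δ₁ = -10, Δ₂ = 24, Δ₃ = -152.
The minors alternate sign starting negative (−, +, −), so H is negative definite: a local maximum.

local maximum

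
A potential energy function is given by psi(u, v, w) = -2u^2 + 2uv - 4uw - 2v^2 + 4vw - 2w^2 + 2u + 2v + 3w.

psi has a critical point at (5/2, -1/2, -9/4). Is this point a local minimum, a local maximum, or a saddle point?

The Hessian is constant: H = [[-4, 2, -4], [2, -4, 4], [-4, 4, -4]].
Leading principal minors: Δ₁ = -4, Δ₂ = 12, Δ₃ = 16.
The minors fit neither the all-positive nor the alternating-sign pattern, so H is indefinite: a saddle point.

saddle point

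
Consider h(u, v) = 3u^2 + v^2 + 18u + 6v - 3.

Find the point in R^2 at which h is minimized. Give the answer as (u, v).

h(u,v) separates as P(u) + Q(v) − 3, so its minimum is min P + min Q − 3.
P'(u) = 6u + 18 vanishes at u ∈ {-3}; Q'(v) = 2v + 6 vanishes at v ∈ {-3}.
Local minima of P (where P''>0): P(-3)=-27. Local minima of Q: Q(-3)=-9.
So the global minimum of h is P(-3) + Q(-3) − 3 = -27 − 9 − 3 = -39, attained at (-3, -3).

(-3, -3)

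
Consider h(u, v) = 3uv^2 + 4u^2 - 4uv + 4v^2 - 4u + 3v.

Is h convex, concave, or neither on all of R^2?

neither

The term 3uv^2 is cubic, so the Hessian is not constant.
∂²h/∂v² = 6u + 8, which takes both signs as u varies (negative for sufficiently negative u). A diagonal entry of the Hessian changing sign means the Hessian is neither positive- nor negative-semidefinite on all of R^2.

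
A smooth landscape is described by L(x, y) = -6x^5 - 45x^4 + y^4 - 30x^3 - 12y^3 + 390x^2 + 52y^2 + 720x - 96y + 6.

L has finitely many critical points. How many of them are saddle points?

L separates as a function of x plus a function of y, so ∇L=0 decouples.
∂L/∂x = -30(x - 2)(x + 1)(x + 3)(x + 4) = 0 at x ∈ {-4, -3, -1, 2}; ∂L/∂y = 4(y - 4)(y - 3)(y - 2) = 0 at y ∈ {2, 3, 4}.
The Hessian is diagonal: diag(L_xx, L_yy). Second derivatives: L_xx(-4)=540, L_xx(-3)=-300, L_xx(-1)=540, L_xx(2)=-2700; L_yy(2)=8, L_yy(3)=-4, L_yy(4)=8.
Saddle points occur where the two diagonal entries have opposite signs: (-4, 3), (-3, 2), (-3, 4), (-1, 3), (2, 2), (2, 4). Count: 6.

6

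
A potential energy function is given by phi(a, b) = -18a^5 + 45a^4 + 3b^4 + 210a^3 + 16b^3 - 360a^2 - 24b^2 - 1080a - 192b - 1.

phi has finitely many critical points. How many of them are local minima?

phi separates as a function of a plus a function of b, so ∇phi=0 decouples.
∂phi/∂a = -90(a - 3)(a - 2)(a + 1)(a + 2) = 0 at a ∈ {-2, -1, 2, 3}; ∂phi/∂b = 12(b - 2)(b + 2)(b + 4) = 0 at b ∈ {-4, -2, 2}.
The Hessian is diagonal: diag(phi_aa, phi_bb). Second derivatives: phi_aa(-2)=1800, phi_aa(-1)=-1080, phi_aa(2)=1080, phi_aa(3)=-1800; phi_bb(-4)=144, phi_bb(-2)=-96, phi_bb(2)=288.
Local minima occur where both diagonal entries positive: (-2, -4), (-2, 2), (2, -4), (2, 2). Count: 4.

4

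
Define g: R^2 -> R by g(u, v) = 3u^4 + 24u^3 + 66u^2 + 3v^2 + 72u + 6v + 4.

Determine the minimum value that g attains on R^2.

-26

g(u,v) separates as P(u) + Q(v) + 4, so its minimum is min P + min Q + 4.
P'(u) = 12(u + 1)(u + 2)(u + 3) vanishes at u ∈ {-3, -2, -1}; Q'(v) = 6v + 6 vanishes at v ∈ {-1}.
Local minima of P (where P''>0): P(-3)=-27, P(-1)=-27. Local minima of Q: Q(-1)=-3.
So the global minimum of g is P(-3) + Q(-1) + 4 = -27 − 3 + 4 = -26, attained at (-3, -1).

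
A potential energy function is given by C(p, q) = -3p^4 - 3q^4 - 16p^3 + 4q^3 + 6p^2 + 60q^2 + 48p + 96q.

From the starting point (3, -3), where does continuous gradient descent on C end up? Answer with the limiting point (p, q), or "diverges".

C is separable, so gradient descent decouples: p follows -∂C/∂p, q follows -∂C/∂q.
∂C/∂p = -12(p - 1)(p + 1)(p + 4); at p=3 this is -672, so p increases.
∂C/∂q = -12(q - 4)(q + 1)(q + 2); at q=-3 this is 168, so q decreases.
The p-coordinate has no critical point in that direction and runs off to infinity.

diverges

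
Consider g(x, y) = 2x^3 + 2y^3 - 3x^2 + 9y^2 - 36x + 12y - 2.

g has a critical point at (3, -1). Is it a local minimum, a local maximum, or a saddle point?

local minimum

The mixed partial ∂²g/∂x∂y is 0, so the Hessian at any point is diag(g_xx, g_yy) = diag(6(2x - 1), 6(2y + 3)).
At (3, -1): H = diag(30, 6).
Both eigenvalues are positive, so H is positive definite: a local minimum.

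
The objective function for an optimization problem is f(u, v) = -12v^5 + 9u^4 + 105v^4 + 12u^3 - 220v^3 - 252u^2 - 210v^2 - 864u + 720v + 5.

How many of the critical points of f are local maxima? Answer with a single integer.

f separates as a function of u plus a function of v, so ∇f=0 decouples.
∂f/∂u = 36(u - 4)(u + 2)(u + 3) = 0 at u ∈ {-3, -2, 4}; ∂f/∂v = -60(v - 4)(v - 3)(v - 1)(v + 1) = 0 at v ∈ {-1, 1, 3, 4}.
The Hessian is diagonal: diag(f_uu, f_vv). Second derivatives: f_uu(-3)=252, f_uu(-2)=-216, f_uu(4)=1512; f_vv(-1)=2400, f_vv(1)=-720, f_vv(3)=480, f_vv(4)=-900.
Local maxima occur where both diagonal entries negative: (-2, 1), (-2, 4). Count: 2.

2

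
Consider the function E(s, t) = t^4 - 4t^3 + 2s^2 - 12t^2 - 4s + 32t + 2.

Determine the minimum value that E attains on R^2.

-64

E(s,t) separates as P(s) + Q(t) + 2, so its minimum is min P + min Q + 2.
P'(s) = 4s - 4 vanishes at s ∈ {1}; Q'(t) = 4(t - 4)(t - 1)(t + 2) vanishes at t ∈ {-2, 1, 4}.
Local minima of P (where P''>0): P(1)=-2. Local minima of Q: Q(-2)=-64, Q(4)=-64.
So the global minimum of E is P(1) + Q(-2) + 2 = -2 − 64 + 2 = -64, attained at (1, -2).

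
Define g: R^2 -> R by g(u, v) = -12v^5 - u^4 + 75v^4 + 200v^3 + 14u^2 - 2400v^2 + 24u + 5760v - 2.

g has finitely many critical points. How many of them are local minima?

2

g separates as a function of u plus a function of v, so ∇g=0 decouples.
∂g/∂u = -4(u - 3)(u + 1)(u + 2) = 0 at u ∈ {-2, -1, 3}; ∂g/∂v = -60(v - 4)(v - 3)(v - 2)(v + 4) = 0 at v ∈ {-4, 2, 3, 4}.
The Hessian is diagonal: diag(g_uu, g_vv). Second derivatives: g_uu(-2)=-20, g_uu(-1)=16, g_uu(3)=-80; g_vv(-4)=20160, g_vv(2)=-720, g_vv(3)=420, g_vv(4)=-960.
Local minima occur where both diagonal entries positive: (-1, -4), (-1, 3). Count: 2.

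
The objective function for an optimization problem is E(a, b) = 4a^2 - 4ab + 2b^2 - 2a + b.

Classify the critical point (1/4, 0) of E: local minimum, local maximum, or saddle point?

local minimum

The Hessian of E is constant: H = [[8, -4], [-4, 4]].
det(H) = 8·4 − (-4)² = 16.
det(H) > 0 and tr(H) = 12 > 0, so H is positive definite and the point is a local minimum.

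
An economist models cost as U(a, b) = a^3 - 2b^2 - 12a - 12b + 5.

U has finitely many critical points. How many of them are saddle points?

1

U separates as a function of a plus a function of b, so ∇U=0 decouples.
∂U/∂a = 3(a - 2)(a + 2) = 0 at a ∈ {-2, 2}; ∂U/∂b = -4(b + 3) = 0 at b ∈ {-3}.
The Hessian is diagonal: diag(U_aa, U_bb). Second derivatives: U_aa(-2)=-12, U_aa(2)=12; U_bb(-3)=-4.
Saddle points occur where the two diagonal entries have opposite signs: (2, -3). Count: 1.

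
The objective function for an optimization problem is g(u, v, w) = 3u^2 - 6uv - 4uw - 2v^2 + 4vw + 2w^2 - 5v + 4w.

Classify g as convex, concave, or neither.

neither

g is quadratic, so its Hessian is the constant matrix H = [[6, -6, -4], [-6, -4, 4], [-4, 4, 4]].
Leading principal minors: 6, -60, -80.
Neither pattern holds ⇒ H is indefinite ⇒ neither convex nor concave.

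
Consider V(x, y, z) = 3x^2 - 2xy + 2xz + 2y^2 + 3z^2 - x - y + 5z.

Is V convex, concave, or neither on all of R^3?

convex

V is quadratic, so its Hessian is the constant matrix H = [[6, -2, 2], [-2, 4, 0], [2, 0, 6]].
Leading principal minors: 6, 20, 104.
All positive ⇒ H ≻ 0 ⇒ convex.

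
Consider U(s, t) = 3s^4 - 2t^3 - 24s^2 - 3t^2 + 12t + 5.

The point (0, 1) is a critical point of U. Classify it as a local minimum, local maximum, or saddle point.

The mixed partial ∂²U/∂s∂t is 0, so the Hessian at any point is diag(U_ss, U_tt) = diag(12(3s^2 - 4), -6(2t + 1)).
At (0, 1): H = diag(-48, -18).
Both eigenvalues are negative, so H is negative definite: a local maximum.

local maximum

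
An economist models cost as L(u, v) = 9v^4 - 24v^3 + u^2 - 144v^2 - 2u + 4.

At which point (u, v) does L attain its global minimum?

(1, 4)

L(u,v) separates as P(u) + Q(v) + 4, so its minimum is min P + min Q + 4.
P'(u) = 2u - 2 vanishes at u ∈ {1}; Q'(v) = 36v(v - 4)(v + 2) vanishes at v ∈ {-2, 0, 4}.
Local minima of P (where P''>0): P(1)=-1. Local minima of Q: Q(-2)=-240, Q(4)=-1536.
So the global minimum of L is P(1) + Q(4) + 4 = -1 − 1536 + 4 = -1533, attained at (1, 4).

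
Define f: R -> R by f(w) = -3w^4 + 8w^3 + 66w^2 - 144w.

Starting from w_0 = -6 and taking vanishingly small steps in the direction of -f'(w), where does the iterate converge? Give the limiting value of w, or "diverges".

f'(w) = -12(w - 4)(w - 1)(w + 3), so f'(-6) = 2520.
Gradient descent moves in the -f' direction, i.e. w is decreasing.
There is no critical point below w=-6, and f' keeps the same sign, so the iterate runs off to −∞.

diverges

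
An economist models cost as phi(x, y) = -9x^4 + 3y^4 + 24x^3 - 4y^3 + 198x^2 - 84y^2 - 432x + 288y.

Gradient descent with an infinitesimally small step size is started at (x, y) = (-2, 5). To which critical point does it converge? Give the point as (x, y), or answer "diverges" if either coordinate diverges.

(1, 3)

phi is separable, so gradient descent decouples: x follows -∂phi/∂x, y follows -∂phi/∂y.
∂phi/∂x = -36(x - 4)(x - 1)(x + 3); at x=-2 this is -648, so x increases.
∂phi/∂y = 12(y - 3)(y - 2)(y + 4); at y=5 this is 648, so y decreases.
x converges to its nearest critical value 1 (a local min of the x-part); y converges to 3. The iterate converges to (1, 3).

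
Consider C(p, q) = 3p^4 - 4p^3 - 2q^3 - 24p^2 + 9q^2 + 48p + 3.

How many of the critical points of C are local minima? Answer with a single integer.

2

C separates as a function of p plus a function of q, so ∇C=0 decouples.
∂C/∂p = 12(p - 2)(p - 1)(p + 2) = 0 at p ∈ {-2, 1, 2}; ∂C/∂q = -6q(q - 3) = 0 at q ∈ {0, 3}.
The Hessian is diagonal: diag(C_pp, C_qq). Second derivatives: C_pp(-2)=144, C_pp(1)=-36, C_pp(2)=48; C_qq(0)=18, C_qq(3)=-18.
Local minima occur where both diagonal entries positive: (-2, 0), (2, 0). Count: 2.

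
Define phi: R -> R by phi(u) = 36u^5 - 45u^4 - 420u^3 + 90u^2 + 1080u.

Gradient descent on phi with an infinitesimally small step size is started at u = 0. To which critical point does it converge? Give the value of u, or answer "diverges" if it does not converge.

-1

phi'(u) = 180(u - 3)(u - 1)(u + 1)(u + 2), so phi'(0) = 1080.
Gradient descent moves in the -phi' direction, i.e. u is decreasing.
The nearest critical point in that direction is u = -1, where phi'' = 1440 > 0 (a local minimum). The iterate converges there.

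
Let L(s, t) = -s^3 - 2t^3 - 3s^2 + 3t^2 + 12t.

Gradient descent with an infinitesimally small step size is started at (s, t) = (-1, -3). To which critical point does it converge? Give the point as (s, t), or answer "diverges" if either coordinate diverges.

L is separable, so gradient descent decouples: s follows -∂L/∂s, t follows -∂L/∂t.
∂L/∂s = -3s(s + 2); at s=-1 this is 3, so s decreases.
∂L/∂t = -6(t - 2)(t + 1); at t=-3 this is -60, so t increases.
s converges to its nearest critical value -2 (a local min of the s-part); t converges to -1. The iterate converges to (-2, -1).

(-2, -1)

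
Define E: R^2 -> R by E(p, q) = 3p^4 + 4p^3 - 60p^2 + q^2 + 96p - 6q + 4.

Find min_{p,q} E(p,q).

-837

E(p,q) separates as A(p) + B(q) + 4, so its minimum is min A + min B + 4.
A'(p) = 12(p - 2)(p - 1)(p + 4) vanishes at p ∈ {-4, 1, 2}; B'(q) = 2q - 6 vanishes at q ∈ {3}.
Local minima of A (where A''>0): A(-4)=-832, A(2)=32. Local minima of B: B(3)=-9.
So the global minimum of E is A(-4) + B(3) + 4 = -832 − 9 + 4 = -837, attained at (-4, 3).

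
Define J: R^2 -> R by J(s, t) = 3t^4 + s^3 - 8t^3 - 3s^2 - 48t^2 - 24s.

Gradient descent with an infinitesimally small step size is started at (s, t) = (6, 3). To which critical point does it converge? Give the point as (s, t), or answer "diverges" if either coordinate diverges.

J is separable, so gradient descent decouples: s follows -∂J/∂s, t follows -∂J/∂t.
∂J/∂s = 3(s - 4)(s + 2); at s=6 this is 48, so s decreases.
∂J/∂t = 12t(t - 4)(t + 2); at t=3 this is -180, so t increases.
s converges to its nearest critical value 4 (a local min of the s-part); t converges to 4. The iterate converges to (4, 4).

(4, 4)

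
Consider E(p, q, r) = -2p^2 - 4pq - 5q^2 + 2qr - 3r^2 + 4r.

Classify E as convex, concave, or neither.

concave

E is quadratic, so its Hessian is the constant matrix H = [[-4, -4, 0], [-4, -10, 2], [0, 2, -6]].
Leading principal minors: -4, 24, -128.
Signs alternate −, +, − ⇒ H ≺ 0 ⇒ concave.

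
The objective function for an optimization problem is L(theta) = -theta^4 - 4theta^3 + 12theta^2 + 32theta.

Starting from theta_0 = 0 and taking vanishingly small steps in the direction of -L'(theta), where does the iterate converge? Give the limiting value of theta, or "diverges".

-1

L'(theta) = -4(theta - 2)(theta + 1)(theta + 4), so L'(0) = 32.
Gradient descent moves in the -L' direction, i.e. theta is decreasing.
The nearest critical point in that direction is theta = -1, where L'' = 36 > 0 (a local minimum). The iterate converges there.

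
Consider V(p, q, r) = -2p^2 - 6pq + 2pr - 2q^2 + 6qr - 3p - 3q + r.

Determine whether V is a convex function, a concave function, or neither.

neither

V is quadratic, so its Hessian is the constant matrix H = [[-4, -6, 2], [-6, -4, 6], [2, 6, 0]].
Leading principal minors: -4, -20, 16.
Neither pattern holds ⇒ H is indefinite ⇒ neither convex nor concave.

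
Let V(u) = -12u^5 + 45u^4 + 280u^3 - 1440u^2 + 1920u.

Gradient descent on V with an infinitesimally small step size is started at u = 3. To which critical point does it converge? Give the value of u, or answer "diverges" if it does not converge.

V'(u) = -60(u - 4)(u - 2)(u - 1)(u + 4), so V'(3) = 840.
Gradient descent moves in the -V' direction, i.e. u is decreasing.
The nearest critical point in that direction is u = 2, where V'' = 720 > 0 (a local minimum). The iterate converges there.

2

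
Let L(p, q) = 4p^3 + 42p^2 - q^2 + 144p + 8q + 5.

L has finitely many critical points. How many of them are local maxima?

1

L separates as a function of p plus a function of q, so ∇L=0 decouples.
∂L/∂p = 12(p + 3)(p + 4) = 0 at p ∈ {-4, -3}; ∂L/∂q = -2(q - 4) = 0 at q ∈ {4}.
The Hessian is diagonal: diag(L_pp, L_qq). Second derivatives: L_pp(-4)=-12, L_pp(-3)=12; L_qq(4)=-2.
Local maxima occur where both diagonal entries negative: (-4, 4). Count: 1.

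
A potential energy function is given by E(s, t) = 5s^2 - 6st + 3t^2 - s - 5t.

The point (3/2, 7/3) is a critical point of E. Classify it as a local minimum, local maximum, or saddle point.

local minimum

The Hessian of E is constant: H = [[10, -6], [-6, 6]].
det(H) = 10·6 − (-6)² = 24.
det(H) > 0 and tr(H) = 16 > 0, so H is positive definite and the point is a local minimum.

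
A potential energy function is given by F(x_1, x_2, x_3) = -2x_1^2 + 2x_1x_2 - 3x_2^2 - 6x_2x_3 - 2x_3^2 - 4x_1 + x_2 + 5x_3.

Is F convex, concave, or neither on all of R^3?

neither

F is quadratic, so its Hessian is the constant matrix H = [[-4, 2, 0], [2, -6, -6], [0, -6, -4]].
Leading principal minors: -4, 20, 64.
Neither pattern holds ⇒ H is indefinite ⇒ neither convex nor concave.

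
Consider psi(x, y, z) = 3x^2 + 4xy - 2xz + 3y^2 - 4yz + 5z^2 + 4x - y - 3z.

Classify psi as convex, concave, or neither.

psi is quadratic, so its Hessian is the constant matrix H = [[6, 4, -2], [4, 6, -4], [-2, -4, 10]].
Leading principal minors: 6, 20, 144.
All positive ⇒ H ≻ 0 ⇒ convex.

convex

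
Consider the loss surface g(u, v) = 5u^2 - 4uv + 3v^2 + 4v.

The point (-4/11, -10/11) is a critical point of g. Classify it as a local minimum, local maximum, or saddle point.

local minimum

The Hessian of g is constant: H = [[10, -4], [-4, 6]].
det(H) = 10·6 − (-4)² = 44.
det(H) > 0 and tr(H) = 16 > 0, so H is positive definite and the point is a local minimum.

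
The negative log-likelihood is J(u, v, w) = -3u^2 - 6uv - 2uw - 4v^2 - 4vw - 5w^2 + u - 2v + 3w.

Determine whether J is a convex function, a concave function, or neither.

J is quadratic, so its Hessian is the constant matrix H = [[-6, -6, -2], [-6, -8, -4], [-2, -4, -10]].
Leading principal minors: -6, 12, -88.
Signs alternate −, +, − ⇒ H ≺ 0 ⇒ concave.

concave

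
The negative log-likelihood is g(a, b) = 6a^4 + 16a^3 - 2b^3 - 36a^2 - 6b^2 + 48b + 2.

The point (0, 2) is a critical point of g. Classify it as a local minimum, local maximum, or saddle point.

local maximum

The mixed partial ∂²g/∂a∂b is 0, so the Hessian at any point is diag(g_aa, g_bb) = diag(24(3a^2 + 4a - 3), -12(b + 1)).
At (0, 2): H = diag(-72, -36).
Both eigenvalues are negative, so H is negative definite: a local maximum.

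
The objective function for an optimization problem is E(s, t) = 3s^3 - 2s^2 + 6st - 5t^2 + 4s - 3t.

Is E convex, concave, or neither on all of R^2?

neither

The term 3s^3 is cubic, so the Hessian is not constant.
∂²E/∂s² = 18s - 4, which takes both signs as s varies (negative for sufficiently negative s). A diagonal entry of the Hessian changing sign means the Hessian is neither positive- nor negative-semidefinite on all of R^2.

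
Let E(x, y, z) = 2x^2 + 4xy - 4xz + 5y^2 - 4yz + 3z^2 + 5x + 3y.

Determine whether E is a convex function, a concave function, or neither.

E is quadratic, so its Hessian is the constant matrix H = [[4, 4, -4], [4, 10, -4], [-4, -4, 6]].
Leading principal minors: 4, 24, 48.
All positive ⇒ H ≻ 0 ⇒ convex.

convex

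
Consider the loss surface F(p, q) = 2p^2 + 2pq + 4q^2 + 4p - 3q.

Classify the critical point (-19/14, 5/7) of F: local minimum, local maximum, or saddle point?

local minimum

The Hessian of F is constant: H = [[4, 2], [2, 8]].
det(H) = 4·8 − 2² = 28.
det(H) > 0 and tr(H) = 12 > 0, so H is positive definite and the point is a local minimum.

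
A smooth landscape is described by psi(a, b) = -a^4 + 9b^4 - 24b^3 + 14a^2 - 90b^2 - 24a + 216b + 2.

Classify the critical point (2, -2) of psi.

saddle point

The mixed partial ∂²psi/∂a∂b is 0, so the Hessian at any point is diag(psi_aa, psi_bb) = diag(4(-3a^2 + 7), 36(3b^2 - 4b - 5)).
At (2, -2): H = diag(-20, 540).
The eigenvalues have opposite signs, so H is indefinite: a saddle point.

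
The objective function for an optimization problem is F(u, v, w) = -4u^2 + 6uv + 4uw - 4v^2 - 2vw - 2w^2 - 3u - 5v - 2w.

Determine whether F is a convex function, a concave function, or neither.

F is quadratic, so its Hessian is the constant matrix H = [[-8, 6, 4], [6, -8, -2], [4, -2, -4]].
Leading principal minors: -8, 28, -48.
Signs alternate −, +, − ⇒ H ≺ 0 ⇒ concave.

concave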